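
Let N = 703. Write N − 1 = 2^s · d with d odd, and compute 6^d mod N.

438

703 − 1 = 702 = 2^1 · 351, so d = 351.
6^1 ≡ 6 (mod 703)
6^2 ≡ 6^2 = 36 ≡ 36 (mod 703)
6^4 ≡ 36^2 = 1296 ≡ 593 (mod 703)
6^8 ≡ 593^2 = 351649 ≡ 149 (mod 703)
6^16 ≡ 149^2 = 22201 ≡ 408 (mod 703)
6^32 ≡ 408^2 = 166464 ≡ 556 (mod 703)
6^64 ≡ 556^2 = 309136 ≡ 519 (mod 703)
6^128 ≡ 519^2 = 269361 ≡ 112 (mod 703)
6^256 ≡ 112^2 = 12544 ≡ 593 (mod 703)
351 = 256 + 64 + 16 + 8 + 4 + 2 + 1 in binary powers of 2.
So 6^351 ≡ 593 · 519 · 408 · 149 · 593 · 36 · 6 ≡ 438 (mod 703).
Squaring chain: 438; never reaches −1, so base 6 is a Miller–Rabin witness that 703 is composite.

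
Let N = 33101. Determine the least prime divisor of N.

79

33101 is odd.
Digit sum 8, not divisible by 3.
Ends in 1: not divisible by 5.
7: 33101 = 7·4728 + 5
11: 33101 = 11·3009 + 2
13: 33101 = 13·2546 + 3
17: 33101 = 17·1947 + 2
19: 33101 = 19·1742 + 3
23: 33101 = 23·1439 + 4
29: 33101 = 29·1141 + 12
31: 33101 = 31·1067 + 24
37: 33101 = 37·894 + 23
41: 33101 = 41·807 + 14
43: 33101 = 43·769 + 34
47: 33101 = 47·704 + 13
53: 33101 = 53·624 + 29
59: 33101 = 59·561 + 2
61: 33101 = 61·542 + 39
67: 33101 = 67·494 + 3
71: 33101 = 71·466 + 15
73: 33101 = 73·453 + 32
79: 33101 = 79·419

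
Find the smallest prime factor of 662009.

23

662009 is odd.
Digit sum 23, not divisible by 3.
Ends in 9: not divisible by 5.
7: 662009 = 7·94572 + 5
11: 662009 = 11·60182 + 7
13: 662009 = 13·50923 + 10
17: 662009 = 17·38941 + 12
19: 662009 = 19·34842 + 11
23: 662009 = 23·28783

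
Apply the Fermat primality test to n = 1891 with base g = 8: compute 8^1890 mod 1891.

1768

8^1 ≡ 8 (mod 1891)
8^2 ≡ 8^2 = 64 ≡ 64 (mod 1891)
8^4 ≡ 64^2 = 4096 ≡ 314 (mod 1891)
8^8 ≡ 314^2 = 98596 ≡ 264 (mod 1891)
8^16 ≡ 264^2 = 69696 ≡ 1620 (mod 1891)
8^32 ≡ 1620^2 = 2624400 ≡ 1583 (mod 1891)
8^64 ≡ 1583^2 = 2505889 ≡ 314 (mod 1891)
8^128 ≡ 314^2 = 98596 ≡ 264 (mod 1891)
8^256 ≡ 264^2 = 69696 ≡ 1620 (mod 1891)
8^512 ≡ 1620^2 = 2624400 ≡ 1583 (mod 1891)
8^1024 ≡ 1583^2 = 2505889 ≡ 314 (mod 1891)
1890 = 1024 + 512 + 256 + 64 + 32 + 2 in binary powers of 2.
So 8^1890 ≡ 314 · 1583 · 1620 · 314 · 1583 · 64 ≡ 1768 (mod 1891).
Since 1768 ≠ 1, base 8 is a Fermat witness: 1891 is composite.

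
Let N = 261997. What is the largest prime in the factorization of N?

261997 = 37 · 7081
7081 = 73 · 97
97 is prime.
So 261997 = 37 · 73 · 97; the largest prime factor is 97.

97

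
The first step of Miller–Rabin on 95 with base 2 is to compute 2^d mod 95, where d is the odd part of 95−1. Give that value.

95 − 1 = 94 = 2^1 · 47, so d = 47.
2^1 ≡ 2 (mod 95)
2^2 ≡ 2^2 = 4 ≡ 4 (mod 95)
2^4 ≡ 4^2 = 16 ≡ 16 (mod 95)
2^8 ≡ 16^2 = 256 ≡ 66 (mod 95)
2^16 ≡ 66^2 = 4356 ≡ 81 (mod 95)
2^32 ≡ 81^2 = 6561 ≡ 6 (mod 95)
47 = 32 + 8 + 4 + 2 + 1 in binary powers of 2.
So 2^47 ≡ 6 · 66 · 16 · 4 · 2 ≡ 53 (mod 95).
Squaring chain: 53; never reaches −1, so base 2 is a Miller–Rabin witness that 95 is composite.

53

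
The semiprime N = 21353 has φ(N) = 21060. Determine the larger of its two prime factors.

φ(n) = (p−1)(q−1) = n − (p+q) + 1, so p + q = 21353 − 21060 + 1 = 294.
p and q are the roots of t² − 294t + 21353 = 0.
Discriminant: 294² − 4·21353 = 86436 − 85412 = 1024; √1024 = 32.
q = (294 − 32)/2 = 131, p = (294 + 32)/2 = 163.
Check: 131 · 163 = 21353.

163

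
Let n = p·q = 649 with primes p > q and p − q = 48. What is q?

11

Since p = q + 48, we have 649 = q(q + 48), so q² + 48q − 649 = 0.
Discriminant: 48² + 4·649 = 2304 + 2596 = 4900; √4900 = 70.
q = (−48 + 70)/2 = 11, and p = q + 48 = 59.
Check: 11 · 59 = 649.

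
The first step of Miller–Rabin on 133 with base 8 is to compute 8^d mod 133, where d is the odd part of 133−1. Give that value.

133 − 1 = 132 = 2^2 · 33, so d = 33.
8^1 ≡ 8 (mod 133)
8^2 ≡ 8^2 = 64 ≡ 64 (mod 133)
8^4 ≡ 64^2 = 4096 ≡ 106 (mod 133)
8^8 ≡ 106^2 = 11236 ≡ 64 (mod 133)
8^16 ≡ 64^2 = 4096 ≡ 106 (mod 133)
8^32 ≡ 106^2 = 11236 ≡ 64 (mod 133)
33 = 32 + 1 in binary powers of 2.
So 8^33 ≡ 64 · 8 ≡ 113 (mod 133).
Squaring chain: 113 → 1; never reaches −1, so base 8 is a Miller–Rabin witness that 133 is composite.

113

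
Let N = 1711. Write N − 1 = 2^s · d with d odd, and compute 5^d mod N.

1711 − 1 = 1710 = 2^1 · 855, so d = 855.
5^1 ≡ 5 (mod 1711)
5^2 ≡ 5^2 = 25 ≡ 25 (mod 1711)
5^4 ≡ 25^2 = 625 ≡ 625 (mod 1711)
5^8 ≡ 625^2 = 390625 ≡ 517 (mod 1711)
5^16 ≡ 517^2 = 267289 ≡ 373 (mod 1711)
5^32 ≡ 373^2 = 139129 ≡ 538 (mod 1711)
5^64 ≡ 538^2 = 289444 ≡ 285 (mod 1711)
5^128 ≡ 285^2 = 81225 ≡ 808 (mod 1711)
5^256 ≡ 808^2 = 652864 ≡ 973 (mod 1711)
5^512 ≡ 973^2 = 946729 ≡ 546 (mod 1711)
855 = 512 + 256 + 64 + 16 + 4 + 2 + 1 in binary powers of 2.
So 5^855 ≡ 546 · 973 · 285 · 373 · 625 · 25 · 5 ≡ 730 (mod 1711).
Squaring chain: 730; never reaches −1, so base 5 is a Miller–Rabin witness that 1711 is composite.

730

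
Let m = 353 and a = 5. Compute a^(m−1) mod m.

5^1 ≡ 5 (mod 353)
5^2 ≡ 5^2 = 25 ≡ 25 (mod 353)
5^4 ≡ 25^2 = 625 ≡ 272 (mod 353)
5^8 ≡ 272^2 = 73984 ≡ 207 (mod 353)
5^16 ≡ 207^2 = 42849 ≡ 136 (mod 353)
5^32 ≡ 136^2 = 18496 ≡ 140 (mod 353)
5^64 ≡ 140^2 = 19600 ≡ 185 (mod 353)
5^128 ≡ 185^2 = 34225 ≡ 337 (mod 353)
5^256 ≡ 337^2 = 113569 ≡ 256 (mod 353)
352 = 256 + 64 + 32 in binary powers of 2.
So 5^352 ≡ 256 · 185 · 140 ≡ 1 (mod 353).
Since the result is 1, base 5 gives no evidence that 353 is composite.

1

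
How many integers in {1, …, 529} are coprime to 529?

506

Factor: 529 = 23^2.
φ(529) = 23^1·(23−1) = 506.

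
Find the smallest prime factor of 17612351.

17612351 is odd.
Digit sum 26, not divisible by 3.
Ends in 1: not divisible by 5.
7: 17612351 = 7·2516050 + 1
11: 17612351 = 11·1601122 + 9
13: 17612351 = 13·1354796 + 3
17: 17612351 = 17·1036020 + 11
19: 17612351 = 19·926965 + 16
23: 17612351 = 23·765754 + 9
29: 17612351 = 29·607322 + 13
31: 17612351 = 31·568140 + 11
37: 17612351 = 37·476009 + 18
41: 17612351 = 41·429569 + 22
43: 17612351 = 43·409589 + 24
47: 17612351 = 47·374730 + 41
53: 17612351 = 53·332308 + 27
59: 17612351 = 59·298514 + 25
61: 17612351 = 61·288727 + 4
67: 17612351 = 67·262870 + 61
71: 17612351 = 71·248061 + 20
73: 17612351 = 73·241265 + 6
79: 17612351 = 79·222941 + 12
83: 17612351 = 83·212197

83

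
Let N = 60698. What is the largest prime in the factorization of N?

60698 = 2 · 30349
30349 = 11 · 2759
2759 = 31 · 89
89 is prime.
So 60698 = 2 · 11 · 31 · 89; the largest prime factor is 89.

89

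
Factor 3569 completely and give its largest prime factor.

83

3569 = 43 · 83
83 is prime.
So 3569 = 43 · 83; the largest prime factor is 83.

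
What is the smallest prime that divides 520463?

29

520463 is odd.
Digit sum 20, not divisible by 3.
Ends in 3: not divisible by 5.
7: 520463 = 7·74351 + 6
11: 520463 = 11·47314 + 9
13: 520463 = 13·40035 + 8
17: 520463 = 17·30615 + 8
19: 520463 = 19·27392 + 15
23: 520463 = 23·22628 + 19
29: 520463 = 29·17947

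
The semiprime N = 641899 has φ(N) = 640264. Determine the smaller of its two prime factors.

653

φ(n) = (p−1)(q−1) = n − (p+q) + 1, so p + q = 641899 − 640264 + 1 = 1636.
p and q are the roots of t² − 1636t + 641899 = 0.
Discriminant: 1636² − 4·641899 = 2676496 − 2567596 = 108900; √108900 = 330.
q = (1636 − 330)/2 = 653, p = (1636 + 330)/2 = 983.
Check: 653 · 983 = 641899.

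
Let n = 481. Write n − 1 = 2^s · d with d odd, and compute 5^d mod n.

177

481 − 1 = 480 = 2^5 · 15, so d = 15.
5^1 ≡ 5 (mod 481)
5^2 ≡ 5^2 = 25 ≡ 25 (mod 481)
5^4 ≡ 25^2 = 625 ≡ 144 (mod 481)
5^8 ≡ 144^2 = 20736 ≡ 53 (mod 481)
15 = 8 + 4 + 2 + 1 in binary powers of 2.
So 5^15 ≡ 53 · 144 · 25 · 5 ≡ 177 (mod 481).
Squaring chain: 177 → 64 → 248 → 417 → 248; never reaches −1, so base 5 is a Miller–Rabin witness that 481 is composite.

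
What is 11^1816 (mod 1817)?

1415

11^1 ≡ 11 (mod 1817)
11^2 ≡ 11^2 = 121 ≡ 121 (mod 1817)
11^4 ≡ 121^2 = 14641 ≡ 105 (mod 1817)
11^8 ≡ 105^2 = 11025 ≡ 123 (mod 1817)
11^16 ≡ 123^2 = 15129 ≡ 593 (mod 1817)
11^32 ≡ 593^2 = 351649 ≡ 968 (mod 1817)
11^64 ≡ 968^2 = 937024 ≡ 1269 (mod 1817)
11^128 ≡ 1269^2 = 1610361 ≡ 499 (mod 1817)
11^256 ≡ 499^2 = 249001 ≡ 72 (mod 1817)
11^512 ≡ 72^2 = 5184 ≡ 1550 (mod 1817)
11^1024 ≡ 1550^2 = 2402500 ≡ 426 (mod 1817)
1816 = 1024 + 512 + 256 + 16 + 8 in binary powers of 2.
So 11^1816 ≡ 426 · 1550 · 72 · 593 · 123 ≡ 1415 (mod 1817).
Since 1415 ≠ 1, base 11 is a Fermat witness: 1817 is composite.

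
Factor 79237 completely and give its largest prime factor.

79

79237 = 17 · 4661
4661 = 59 · 79
79 is prime.
So 79237 = 17 · 59 · 79; the largest prime factor is 79.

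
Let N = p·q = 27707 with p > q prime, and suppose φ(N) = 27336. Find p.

φ(n) = (p−1)(q−1) = n − (p+q) + 1, so p + q = 27707 − 27336 + 1 = 372.
p and q are the roots of t² − 372t + 27707 = 0.
Discriminant: 372² − 4·27707 = 138384 − 110828 = 27556; √27556 = 166.
q = (372 − 166)/2 = 103, p = (372 + 166)/2 = 269.
Check: 103 · 269 = 27707.

269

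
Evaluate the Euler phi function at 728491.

703560

Factor: 728491 = 67 · 83 · 131.
φ(728491) = (67−1) · (83−1) · (131−1) = 66 · 82 · 130 = 703560.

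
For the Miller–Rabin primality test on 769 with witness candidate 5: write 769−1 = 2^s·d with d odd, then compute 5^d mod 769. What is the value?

125

769 − 1 = 768 = 2^8 · 3, so d = 3.
5^1 ≡ 5 (mod 769)
5^2 ≡ 5^2 = 25 ≡ 25 (mod 769)
3 = 2 + 1 in binary powers of 2.
So 5^3 ≡ 25 · 5 ≡ 125 (mod 769).
Squaring chain: 125 → 245 → 43 → 311 → 596 → 707 → 768 → 1; reaches −1, so base 5 does not prove 769 composite.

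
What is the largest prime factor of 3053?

3053 = 43 · 71
71 is prime.
So 3053 = 43 · 71; the largest prime factor is 71.

71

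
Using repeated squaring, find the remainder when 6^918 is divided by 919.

1

6^1 ≡ 6 (mod 919)
6^2 ≡ 6^2 = 36 ≡ 36 (mod 919)
6^4 ≡ 36^2 = 1296 ≡ 377 (mod 919)
6^8 ≡ 377^2 = 142129 ≡ 603 (mod 919)
6^16 ≡ 603^2 = 363609 ≡ 604 (mod 919)
6^32 ≡ 604^2 = 364816 ≡ 892 (mod 919)
6^64 ≡ 892^2 = 795664 ≡ 729 (mod 919)
6^128 ≡ 729^2 = 531441 ≡ 259 (mod 919)
6^256 ≡ 259^2 = 67081 ≡ 913 (mod 919)
6^512 ≡ 913^2 = 833569 ≡ 36 (mod 919)
918 = 512 + 256 + 128 + 16 + 4 + 2 in binary powers of 2.
So 6^918 ≡ 36 · 913 · 259 · 604 · 377 · 36 ≡ 1 (mod 919).
Since the result is 1, base 6 gives no evidence that 919 is composite.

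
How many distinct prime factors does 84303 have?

84303 = 3^2 · 9367
9367 = 17 · 551
551 = 19 · 29
84303 = 3^2 · 17 · 19 · 29, which has 4 distinct prime factors.

4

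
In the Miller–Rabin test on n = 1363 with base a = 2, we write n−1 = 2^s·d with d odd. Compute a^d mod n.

1363 − 1 = 1362 = 2^1 · 681, so d = 681.
2^1 ≡ 2 (mod 1363)
2^2 ≡ 2^2 = 4 ≡ 4 (mod 1363)
2^4 ≡ 4^2 = 16 ≡ 16 (mod 1363)
2^8 ≡ 16^2 = 256 ≡ 256 (mod 1363)
2^16 ≡ 256^2 = 65536 ≡ 112 (mod 1363)
2^32 ≡ 112^2 = 12544 ≡ 277 (mod 1363)
2^64 ≡ 277^2 = 76729 ≡ 401 (mod 1363)
2^128 ≡ 401^2 = 160801 ≡ 1330 (mod 1363)
2^256 ≡ 1330^2 = 1768900 ≡ 1089 (mod 1363)
2^512 ≡ 1089^2 = 1185921 ≡ 111 (mod 1363)
681 = 512 + 128 + 32 + 8 + 1 in binary powers of 2.
So 2^681 ≡ 111 · 1330 · 277 · 256 · 2 ≡ 686 (mod 1363).
Squaring chain: 686; never reaches −1, so base 2 is a Miller–Rabin witness that 1363 is composite.

686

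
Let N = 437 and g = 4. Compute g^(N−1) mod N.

123

4^1 ≡ 4 (mod 437)
4^2 ≡ 4^2 = 16 ≡ 16 (mod 437)
4^4 ≡ 16^2 = 256 ≡ 256 (mod 437)
4^8 ≡ 256^2 = 65536 ≡ 423 (mod 437)
4^16 ≡ 423^2 = 178929 ≡ 196 (mod 437)
4^32 ≡ 196^2 = 38416 ≡ 397 (mod 437)
4^64 ≡ 397^2 = 157609 ≡ 289 (mod 437)
4^128 ≡ 289^2 = 83521 ≡ 54 (mod 437)
4^256 ≡ 54^2 = 2916 ≡ 294 (mod 437)
436 = 256 + 128 + 32 + 16 + 4 in binary powers of 2.
So 4^436 ≡ 294 · 54 · 397 · 196 · 256 ≡ 123 (mod 437).
Since 123 ≠ 1, base 4 is a Fermat witness: 437 is composite.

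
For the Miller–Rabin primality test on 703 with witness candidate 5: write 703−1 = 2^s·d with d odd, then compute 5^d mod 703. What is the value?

438

703 − 1 = 702 = 2^1 · 351, so d = 351.
5^1 ≡ 5 (mod 703)
5^2 ≡ 5^2 = 25 ≡ 25 (mod 703)
5^4 ≡ 25^2 = 625 ≡ 625 (mod 703)
5^8 ≡ 625^2 = 390625 ≡ 460 (mod 703)
5^16 ≡ 460^2 = 211600 ≡ 700 (mod 703)
5^32 ≡ 700^2 = 490000 ≡ 9 (mod 703)
5^64 ≡ 9^2 = 81 ≡ 81 (mod 703)
5^128 ≡ 81^2 = 6561 ≡ 234 (mod 703)
5^256 ≡ 234^2 = 54756 ≡ 625 (mod 703)
351 = 256 + 64 + 16 + 8 + 4 + 2 + 1 in binary powers of 2.
So 5^351 ≡ 625 · 81 · 700 · 460 · 625 · 25 · 5 ≡ 438 (mod 703).
Squaring chain: 438; never reaches −1, so base 5 is a Miller–Rabin witness that 703 is composite.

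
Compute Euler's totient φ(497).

Factor: 497 = 7 · 71.
φ(497) = (7−1) · (71−1) = 6 · 70 = 420.

420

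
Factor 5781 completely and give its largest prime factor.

47

5781 = 3 · 1927
1927 = 41 · 47
47 is prime.
So 5781 = 3 · 41 · 47; the largest prime factor is 47.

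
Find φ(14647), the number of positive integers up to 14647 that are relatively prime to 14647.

Factor: 14647 = 97 · 151.
φ(14647) = (97−1) · (151−1) = 96 · 150 = 14400.

14400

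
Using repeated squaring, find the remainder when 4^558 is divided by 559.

4^1 ≡ 4 (mod 559)
4^2 ≡ 4^2 = 16 ≡ 16 (mod 559)
4^4 ≡ 16^2 = 256 ≡ 256 (mod 559)
4^8 ≡ 256^2 = 65536 ≡ 133 (mod 559)
4^16 ≡ 133^2 = 17689 ≡ 360 (mod 559)
4^32 ≡ 360^2 = 129600 ≡ 471 (mod 559)
4^64 ≡ 471^2 = 221841 ≡ 477 (mod 559)
4^128 ≡ 477^2 = 227529 ≡ 16 (mod 559)
4^256 ≡ 16^2 = 256 ≡ 256 (mod 559)
4^512 ≡ 256^2 = 65536 ≡ 133 (mod 559)
558 = 512 + 32 + 8 + 4 + 2 in binary powers of 2.
So 4^558 ≡ 133 · 471 · 133 · 256 · 16 ≡ 508 (mod 559).
Since 508 ≠ 1, base 4 is a Fermat witness: 559 is composite.

508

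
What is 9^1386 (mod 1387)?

1

9^1 ≡ 9 (mod 1387)
9^2 ≡ 9^2 = 81 ≡ 81 (mod 1387)
9^4 ≡ 81^2 = 6561 ≡ 1013 (mod 1387)
9^8 ≡ 1013^2 = 1026169 ≡ 1176 (mod 1387)
9^16 ≡ 1176^2 = 1382976 ≡ 137 (mod 1387)
9^32 ≡ 137^2 = 18769 ≡ 738 (mod 1387)
9^64 ≡ 738^2 = 544644 ≡ 940 (mod 1387)
9^128 ≡ 940^2 = 883600 ≡ 81 (mod 1387)
9^256 ≡ 81^2 = 6561 ≡ 1013 (mod 1387)
9^512 ≡ 1013^2 = 1026169 ≡ 1176 (mod 1387)
9^1024 ≡ 1176^2 = 1382976 ≡ 137 (mod 1387)
1386 = 1024 + 256 + 64 + 32 + 8 + 2 in binary powers of 2.
So 9^1386 ≡ 137 · 1013 · 940 · 738 · 1176 · 81 ≡ 1 (mod 1387).
Since the result is 1, base 9 gives no evidence that 1387 is composite.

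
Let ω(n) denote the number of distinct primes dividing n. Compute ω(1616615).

1616615 = 5 · 323323
323323 = 7 · 46189
46189 = 11 · 4199
4199 = 13 · 323
323 = 17 · 19
1616615 = 5 · 7 · 11 · 13 · 17 · 19, which has 6 distinct prime factors.

6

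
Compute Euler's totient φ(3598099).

3525120

Factor: 3598099 = 103 · 181 · 193.
φ(3598099) = (103−1) · (181−1) · (193−1) = 102 · 180 · 192 = 3525120.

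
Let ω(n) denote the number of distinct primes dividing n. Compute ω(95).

2

95 = 5 · 19
95 = 5 · 19, which has 2 distinct prime factors.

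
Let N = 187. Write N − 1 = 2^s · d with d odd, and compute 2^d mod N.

187 − 1 = 186 = 2^1 · 93, so d = 93.
2^1 ≡ 2 (mod 187)
2^2 ≡ 2^2 = 4 ≡ 4 (mod 187)
2^4 ≡ 4^2 = 16 ≡ 16 (mod 187)
2^8 ≡ 16^2 = 256 ≡ 69 (mod 187)
2^16 ≡ 69^2 = 4761 ≡ 86 (mod 187)
2^32 ≡ 86^2 = 7396 ≡ 103 (mod 187)
2^64 ≡ 103^2 = 10609 ≡ 137 (mod 187)
93 = 64 + 16 + 8 + 4 + 1 in binary powers of 2.
So 2^93 ≡ 137 · 86 · 69 · 16 · 2 ≡ 151 (mod 187).
Squaring chain: 151; never reaches −1, so base 2 is a Miller–Rabin witness that 187 is composite.

151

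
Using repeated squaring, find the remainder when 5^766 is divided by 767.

5^1 ≡ 5 (mod 767)
5^2 ≡ 5^2 = 25 ≡ 25 (mod 767)
5^4 ≡ 25^2 = 625 ≡ 625 (mod 767)
5^8 ≡ 625^2 = 390625 ≡ 222 (mod 767)
5^16 ≡ 222^2 = 49284 ≡ 196 (mod 767)
5^32 ≡ 196^2 = 38416 ≡ 66 (mod 767)
5^64 ≡ 66^2 = 4356 ≡ 521 (mod 767)
5^128 ≡ 521^2 = 271441 ≡ 690 (mod 767)
5^256 ≡ 690^2 = 476100 ≡ 560 (mod 767)
5^512 ≡ 560^2 = 313600 ≡ 664 (mod 767)
766 = 512 + 128 + 64 + 32 + 16 + 8 + 4 + 2 in binary powers of 2.
So 5^766 ≡ 664 · 690 · 521 · 66 · 196 · 222 · 625 · 25 ≡ 454 (mod 767).
Since 454 ≠ 1, base 5 is a Fermat witness: 767 is composite.

454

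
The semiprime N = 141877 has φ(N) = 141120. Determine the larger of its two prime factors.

421

φ(n) = (p−1)(q−1) = n − (p+q) + 1, so p + q = 141877 − 141120 + 1 = 758.
p and q are the roots of t² − 758t + 141877 = 0.
Discriminant: 758² − 4·141877 = 574564 − 567508 = 7056; √7056 = 84.
q = (758 − 84)/2 = 337, p = (758 + 84)/2 = 421.
Check: 337 · 421 = 141877.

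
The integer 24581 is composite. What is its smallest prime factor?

47

24581 is odd.
Digit sum 20, not divisible by 3.
Ends in 1: not divisible by 5.
7: 24581 = 7·3511 + 4
11: 24581 = 11·2234 + 7
13: 24581 = 13·1890 + 11
17: 24581 = 17·1445 + 16
19: 24581 = 19·1293 + 14
23: 24581 = 23·1068 + 17
29: 24581 = 29·847 + 18
31: 24581 = 31·792 + 29
37: 24581 = 37·664 + 13
41: 24581 = 41·599 + 22
43: 24581 = 43·571 + 28
47: 24581 = 47·523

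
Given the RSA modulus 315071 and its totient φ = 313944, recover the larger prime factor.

619

φ(n) = (p−1)(q−1) = n − (p+q) + 1, so p + q = 315071 − 313944 + 1 = 1128.
p and q are the roots of t² − 1128t + 315071 = 0.
Discriminant: 1128² − 4·315071 = 1272384 − 1260284 = 12100; √12100 = 110.
q = (1128 − 110)/2 = 509, p = (1128 + 110)/2 = 619.
Check: 509 · 619 = 315071.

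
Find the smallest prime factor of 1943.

1943 is odd.
Digit sum 17, not divisible by 3.
Ends in 3: not divisible by 5.
7: 1943 = 7·277 + 4
11: 1943 = 11·176 + 7
13: 1943 = 13·149 + 6
17: 1943 = 17·114 + 5
19: 1943 = 19·102 + 5
23: 1943 = 23·84 + 11
29: 1943 = 29·67

29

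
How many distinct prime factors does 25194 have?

25194 = 2 · 12597
12597 = 3 · 4199
4199 = 13 · 323
323 = 17 · 19
25194 = 2 · 3 · 13 · 17 · 19, which has 5 distinct prime factors.

5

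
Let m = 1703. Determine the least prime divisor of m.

13

1703 is odd.
Digit sum 11, not divisible by 3.
Ends in 3: not divisible by 5.
7: 1703 = 7·243 + 2
11: 1703 = 11·154 + 9
13: 1703 = 13·131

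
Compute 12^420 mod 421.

12^1 ≡ 12 (mod 421)
12^2 ≡ 12^2 = 144 ≡ 144 (mod 421)
12^4 ≡ 144^2 = 20736 ≡ 107 (mod 421)
12^8 ≡ 107^2 = 11449 ≡ 82 (mod 421)
12^16 ≡ 82^2 = 6724 ≡ 409 (mod 421)
12^32 ≡ 409^2 = 167281 ≡ 144 (mod 421)
12^64 ≡ 144^2 = 20736 ≡ 107 (mod 421)
12^128 ≡ 107^2 = 11449 ≡ 82 (mod 421)
12^256 ≡ 82^2 = 6724 ≡ 409 (mod 421)
420 = 256 + 128 + 32 + 4 in binary powers of 2.
So 12^420 ≡ 409 · 82 · 144 · 107 ≡ 1 (mod 421).
Since the result is 1, base 12 gives no evidence that 421 is composite.

1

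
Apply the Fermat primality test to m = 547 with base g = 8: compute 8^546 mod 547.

1

8^1 ≡ 8 (mod 547)
8^2 ≡ 8^2 = 64 ≡ 64 (mod 547)
8^4 ≡ 64^2 = 4096 ≡ 267 (mod 547)
8^8 ≡ 267^2 = 71289 ≡ 179 (mod 547)
8^16 ≡ 179^2 = 32041 ≡ 315 (mod 547)
8^32 ≡ 315^2 = 99225 ≡ 218 (mod 547)
8^64 ≡ 218^2 = 47524 ≡ 482 (mod 547)
8^128 ≡ 482^2 = 232324 ≡ 396 (mod 547)
8^256 ≡ 396^2 = 156816 ≡ 374 (mod 547)
8^512 ≡ 374^2 = 139876 ≡ 391 (mod 547)
546 = 512 + 32 + 2 in binary powers of 2.
So 8^546 ≡ 391 · 218 · 64 ≡ 1 (mod 547).
Since the result is 1, base 8 gives no evidence that 547 is composite.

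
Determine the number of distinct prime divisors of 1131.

1131 = 3 · 377
377 = 13 · 29
1131 = 3 · 13 · 29, which has 3 distinct prime factors.

3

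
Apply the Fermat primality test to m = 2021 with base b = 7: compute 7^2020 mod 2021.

294

7^1 ≡ 7 (mod 2021)
7^2 ≡ 7^2 = 49 ≡ 49 (mod 2021)
7^4 ≡ 49^2 = 2401 ≡ 380 (mod 2021)
7^8 ≡ 380^2 = 144400 ≡ 909 (mod 2021)
7^16 ≡ 909^2 = 826281 ≡ 1713 (mod 2021)
7^32 ≡ 1713^2 = 2934369 ≡ 1898 (mod 2021)
7^64 ≡ 1898^2 = 3602404 ≡ 982 (mod 2021)
7^128 ≡ 982^2 = 964324 ≡ 307 (mod 2021)
7^256 ≡ 307^2 = 94249 ≡ 1283 (mod 2021)
7^512 ≡ 1283^2 = 1646089 ≡ 995 (mod 2021)
7^1024 ≡ 995^2 = 990025 ≡ 1756 (mod 2021)
2020 = 1024 + 512 + 256 + 128 + 64 + 32 + 4 in binary powers of 2.
So 7^2020 ≡ 1756 · 995 · 1283 · 307 · 982 · 1898 · 380 ≡ 294 (mod 2021).
Since 294 ≠ 1, base 7 is a Fermat witness: 2021 is composite.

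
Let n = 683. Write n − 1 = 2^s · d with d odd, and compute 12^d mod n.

1

683 − 1 = 682 = 2^1 · 341, so d = 341.
12^1 ≡ 12 (mod 683)
12^2 ≡ 12^2 = 144 ≡ 144 (mod 683)
12^4 ≡ 144^2 = 20736 ≡ 246 (mod 683)
12^8 ≡ 246^2 = 60516 ≡ 412 (mod 683)
12^16 ≡ 412^2 = 169744 ≡ 360 (mod 683)
12^32 ≡ 360^2 = 129600 ≡ 513 (mod 683)
12^64 ≡ 513^2 = 263169 ≡ 214 (mod 683)
12^128 ≡ 214^2 = 45796 ≡ 35 (mod 683)
12^256 ≡ 35^2 = 1225 ≡ 542 (mod 683)
341 = 256 + 64 + 16 + 4 + 1 in binary powers of 2.
So 12^341 ≡ 542 · 214 · 360 · 246 · 12 ≡ 1 (mod 683).
Since 12^d ≡ 1 (mod 683), base 12 does not prove 683 composite.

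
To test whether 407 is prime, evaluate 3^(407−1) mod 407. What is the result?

3^1 ≡ 3 (mod 407)
3^2 ≡ 3^2 = 9 ≡ 9 (mod 407)
3^4 ≡ 9^2 = 81 ≡ 81 (mod 407)
3^8 ≡ 81^2 = 6561 ≡ 49 (mod 407)
3^16 ≡ 49^2 = 2401 ≡ 366 (mod 407)
3^32 ≡ 366^2 = 133956 ≡ 53 (mod 407)
3^64 ≡ 53^2 = 2809 ≡ 367 (mod 407)
3^128 ≡ 367^2 = 134689 ≡ 379 (mod 407)
3^256 ≡ 379^2 = 143641 ≡ 377 (mod 407)
406 = 256 + 128 + 16 + 4 + 2 in binary powers of 2.
So 3^406 ≡ 377 · 379 · 366 · 81 · 9 ≡ 256 (mod 407).
Since 256 ≠ 1, base 3 is a Fermat witness: 407 is composite.

256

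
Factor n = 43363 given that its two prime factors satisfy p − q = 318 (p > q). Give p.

Since p = q + 318, we have 43363 = q(q + 318), so q² + 318q − 43363 = 0.
Discriminant: 318² + 4·43363 = 101124 + 173452 = 274576; √274576 = 524.
q = (−318 + 524)/2 = 103, and p = q + 318 = 421.
Check: 103 · 421 = 43363.

421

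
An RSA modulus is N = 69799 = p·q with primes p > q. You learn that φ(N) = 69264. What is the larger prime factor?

φ(n) = (p−1)(q−1) = n − (p+q) + 1, so p + q = 69799 − 69264 + 1 = 536.
p and q are the roots of t² − 536t + 69799 = 0.
Discriminant: 536² − 4·69799 = 287296 − 279196 = 8100; √8100 = 90.
q = (536 − 90)/2 = 223, p = (536 + 90)/2 = 313.
Check: 223 · 313 = 69799.

313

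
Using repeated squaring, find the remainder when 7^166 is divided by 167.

1

7^1 ≡ 7 (mod 167)
7^2 ≡ 7^2 = 49 ≡ 49 (mod 167)
7^4 ≡ 49^2 = 2401 ≡ 63 (mod 167)
7^8 ≡ 63^2 = 3969 ≡ 128 (mod 167)
7^16 ≡ 128^2 = 16384 ≡ 18 (mod 167)
7^32 ≡ 18^2 = 324 ≡ 157 (mod 167)
7^64 ≡ 157^2 = 24649 ≡ 100 (mod 167)
7^128 ≡ 100^2 = 10000 ≡ 147 (mod 167)
166 = 128 + 32 + 4 + 2 in binary powers of 2.
So 7^166 ≡ 147 · 157 · 63 · 49 ≡ 1 (mod 167).
Since the result is 1, base 7 gives no evidence that 167 is composite.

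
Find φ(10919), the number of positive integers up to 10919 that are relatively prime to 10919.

Factor: 10919 = 61 · 179.
φ(10919) = (61−1) · (179−1) = 60 · 178 = 10680.

10680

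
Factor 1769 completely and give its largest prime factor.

1769 = 29 · 61
61 is prime.
So 1769 = 29 · 61; the largest prime factor is 61.

61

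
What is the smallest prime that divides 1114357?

31

1114357 is odd.
Digit sum 22, not divisible by 3.
Ends in 7: not divisible by 5.
7: 1114357 = 7·159193 + 6
11: 1114357 = 11·101305 + 2
13: 1114357 = 13·85719 + 10
17: 1114357 = 17·65550 + 7
19: 1114357 = 19·58650 + 7
23: 1114357 = 23·48450 + 7
29: 1114357 = 29·38426 + 3
31: 1114357 = 31·35947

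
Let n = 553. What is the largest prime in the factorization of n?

553 = 7 · 79
79 is prime.
So 553 = 7 · 79; the largest prime factor is 79.

79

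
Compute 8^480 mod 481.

1

8^1 ≡ 8 (mod 481)
8^2 ≡ 8^2 = 64 ≡ 64 (mod 481)
8^4 ≡ 64^2 = 4096 ≡ 248 (mod 481)
8^8 ≡ 248^2 = 61504 ≡ 417 (mod 481)
8^16 ≡ 417^2 = 173889 ≡ 248 (mod 481)
8^32 ≡ 248^2 = 61504 ≡ 417 (mod 481)
8^64 ≡ 417^2 = 173889 ≡ 248 (mod 481)
8^128 ≡ 248^2 = 61504 ≡ 417 (mod 481)
8^256 ≡ 417^2 = 173889 ≡ 248 (mod 481)
480 = 256 + 128 + 64 + 32 in binary powers of 2.
So 8^480 ≡ 248 · 417 · 248 · 417 ≡ 1 (mod 481).
Since the result is 1, base 8 gives no evidence that 481 is composite.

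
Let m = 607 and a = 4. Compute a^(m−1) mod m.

4^1 ≡ 4 (mod 607)
4^2 ≡ 4^2 = 16 ≡ 16 (mod 607)
4^4 ≡ 16^2 = 256 ≡ 256 (mod 607)
4^8 ≡ 256^2 = 65536 ≡ 587 (mod 607)
4^16 ≡ 587^2 = 344569 ≡ 400 (mod 607)
4^32 ≡ 400^2 = 160000 ≡ 359 (mod 607)
4^64 ≡ 359^2 = 128881 ≡ 197 (mod 607)
4^128 ≡ 197^2 = 38809 ≡ 568 (mod 607)
4^256 ≡ 568^2 = 322624 ≡ 307 (mod 607)
4^512 ≡ 307^2 = 94249 ≡ 164 (mod 607)
606 = 512 + 64 + 16 + 8 + 4 + 2 in binary powers of 2.
So 4^606 ≡ 164 · 197 · 400 · 587 · 256 · 16 ≡ 1 (mod 607).
Since the result is 1, base 4 gives no evidence that 607 is composite.

1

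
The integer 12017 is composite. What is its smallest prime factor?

61

12017 is odd.
Digit sum 11, not divisible by 3.
Ends in 7: not divisible by 5.
7: 12017 = 7·1716 + 5
11: 12017 = 11·1092 + 5
13: 12017 = 13·924 + 5
17: 12017 = 17·706 + 15
19: 12017 = 19·632 + 9
23: 12017 = 23·522 + 11
29: 12017 = 29·414 + 11
31: 12017 = 31·387 + 20
37: 12017 = 37·324 + 29
41: 12017 = 41·293 + 4
43: 12017 = 43·279 + 20
47: 12017 = 47·255 + 32
53: 12017 = 53·226 + 39
59: 12017 = 59·203 + 40
61: 12017 = 61·197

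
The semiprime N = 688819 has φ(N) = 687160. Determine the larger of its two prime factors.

φ(n) = (p−1)(q−1) = n − (p+q) + 1, so p + q = 688819 − 687160 + 1 = 1660.
p and q are the roots of t² − 1660t + 688819 = 0.
Discriminant: 1660² − 4·688819 = 2755600 − 2755276 = 324; √324 = 18.
q = (1660 − 18)/2 = 821, p = (1660 + 18)/2 = 839.
Check: 821 · 839 = 688819.

839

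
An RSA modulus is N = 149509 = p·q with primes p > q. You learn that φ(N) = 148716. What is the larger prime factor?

φ(n) = (p−1)(q−1) = n − (p+q) + 1, so p + q = 149509 − 148716 + 1 = 794.
p and q are the roots of t² − 794t + 149509 = 0.
Discriminant: 794² − 4·149509 = 630436 − 598036 = 32400; √32400 = 180.
q = (794 − 180)/2 = 307, p = (794 + 180)/2 = 487.
Check: 307 · 487 = 149509.

487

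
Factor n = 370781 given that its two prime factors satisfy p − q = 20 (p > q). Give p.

619

Since p = q + 20, we have 370781 = q(q + 20), so q² + 20q − 370781 = 0.
Discriminant: 20² + 4·370781 = 400 + 1483124 = 1483524; √1483524 = 1218.
q = (−20 + 1218)/2 = 599, and p = q + 20 = 619.
Check: 599 · 619 = 370781.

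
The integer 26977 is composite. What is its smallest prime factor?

53

26977 is odd.
Digit sum 31, not divisible by 3.
Ends in 7: not divisible by 5.
7: 26977 = 7·3853 + 6
11: 26977 = 11·2452 + 5
13: 26977 = 13·2075 + 2
17: 26977 = 17·1586 + 15
19: 26977 = 19·1419 + 16
23: 26977 = 23·1172 + 21
29: 26977 = 29·930 + 7
31: 26977 = 31·870 + 7
37: 26977 = 37·729 + 4
41: 26977 = 41·657 + 40
43: 26977 = 43·627 + 16
47: 26977 = 47·573 + 46
53: 26977 = 53·509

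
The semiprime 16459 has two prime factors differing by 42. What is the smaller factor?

109

Since p = q + 42, we have 16459 = q(q + 42), so q² + 42q − 16459 = 0.
Discriminant: 42² + 4·16459 = 1764 + 65836 = 67600; √67600 = 260.
q = (−42 + 260)/2 = 109, and p = q + 42 = 151.
Check: 109 · 151 = 16459.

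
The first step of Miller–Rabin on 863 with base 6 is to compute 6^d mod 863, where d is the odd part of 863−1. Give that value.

1

863 − 1 = 862 = 2^1 · 431, so d = 431.
6^1 ≡ 6 (mod 863)
6^2 ≡ 6^2 = 36 ≡ 36 (mod 863)
6^4 ≡ 36^2 = 1296 ≡ 433 (mod 863)
6^8 ≡ 433^2 = 187489 ≡ 218 (mod 863)
6^16 ≡ 218^2 = 47524 ≡ 59 (mod 863)
6^32 ≡ 59^2 = 3481 ≡ 29 (mod 863)
6^64 ≡ 29^2 = 841 ≡ 841 (mod 863)
6^128 ≡ 841^2 = 707281 ≡ 484 (mod 863)
6^256 ≡ 484^2 = 234256 ≡ 383 (mod 863)
431 = 256 + 128 + 32 + 8 + 4 + 2 + 1 in binary powers of 2.
So 6^431 ≡ 383 · 484 · 29 · 218 · 433 · 36 · 6 ≡ 1 (mod 863).
Since 6^d ≡ 1 (mod 863), base 6 does not prove 863 composite.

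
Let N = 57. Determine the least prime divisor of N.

3

57 is odd.
Digit sum 12, divisible by 3.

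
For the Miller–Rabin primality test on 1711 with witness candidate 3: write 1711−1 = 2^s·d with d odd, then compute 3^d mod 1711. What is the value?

606

1711 − 1 = 1710 = 2^1 · 855, so d = 855.
3^1 ≡ 3 (mod 1711)
3^2 ≡ 3^2 = 9 ≡ 9 (mod 1711)
3^4 ≡ 9^2 = 81 ≡ 81 (mod 1711)
3^8 ≡ 81^2 = 6561 ≡ 1428 (mod 1711)
3^16 ≡ 1428^2 = 2039184 ≡ 1383 (mod 1711)
3^32 ≡ 1383^2 = 1912689 ≡ 1502 (mod 1711)
3^64 ≡ 1502^2 = 2256004 ≡ 906 (mod 1711)
3^128 ≡ 906^2 = 820836 ≡ 1267 (mod 1711)
3^256 ≡ 1267^2 = 1605289 ≡ 371 (mod 1711)
3^512 ≡ 371^2 = 137641 ≡ 761 (mod 1711)
855 = 512 + 256 + 64 + 16 + 4 + 2 + 1 in binary powers of 2.
So 3^855 ≡ 761 · 371 · 906 · 1383 · 81 · 9 · 3 ≡ 606 (mod 1711).
Squaring chain: 606; never reaches −1, so base 3 is a Miller–Rabin witness that 1711 is composite.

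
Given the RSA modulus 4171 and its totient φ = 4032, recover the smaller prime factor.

φ(n) = (p−1)(q−1) = n − (p+q) + 1, so p + q = 4171 − 4032 + 1 = 140.
p and q are the roots of t² − 140t + 4171 = 0.
Discriminant: 140² − 4·4171 = 19600 − 16684 = 2916; √2916 = 54.
q = (140 − 54)/2 = 43, p = (140 + 54)/2 = 97.
Check: 43 · 97 = 4171.

43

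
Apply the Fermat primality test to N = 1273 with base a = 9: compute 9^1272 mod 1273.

9^1 ≡ 9 (mod 1273)
9^2 ≡ 9^2 = 81 ≡ 81 (mod 1273)
9^4 ≡ 81^2 = 6561 ≡ 196 (mod 1273)
9^8 ≡ 196^2 = 38416 ≡ 226 (mod 1273)
9^16 ≡ 226^2 = 51076 ≡ 156 (mod 1273)
9^32 ≡ 156^2 = 24336 ≡ 149 (mod 1273)
9^64 ≡ 149^2 = 22201 ≡ 560 (mod 1273)
9^128 ≡ 560^2 = 313600 ≡ 442 (mod 1273)
9^256 ≡ 442^2 = 195364 ≡ 595 (mod 1273)
9^512 ≡ 595^2 = 354025 ≡ 131 (mod 1273)
9^1024 ≡ 131^2 = 17161 ≡ 612 (mod 1273)
1272 = 1024 + 128 + 64 + 32 + 16 + 8 in binary powers of 2.
So 9^1272 ≡ 612 · 442 · 560 · 149 · 156 · 226 ≡ 710 (mod 1273).
Since 710 ≠ 1, base 9 is a Fermat witness: 1273 is composite.

710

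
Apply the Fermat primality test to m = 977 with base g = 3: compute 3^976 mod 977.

1

3^1 ≡ 3 (mod 977)
3^2 ≡ 3^2 = 9 ≡ 9 (mod 977)
3^4 ≡ 9^2 = 81 ≡ 81 (mod 977)
3^8 ≡ 81^2 = 6561 ≡ 699 (mod 977)
3^16 ≡ 699^2 = 488601 ≡ 101 (mod 977)
3^32 ≡ 101^2 = 10201 ≡ 431 (mod 977)
3^64 ≡ 431^2 = 185761 ≡ 131 (mod 977)
3^128 ≡ 131^2 = 17161 ≡ 552 (mod 977)
3^256 ≡ 552^2 = 304704 ≡ 857 (mod 977)
3^512 ≡ 857^2 = 734449 ≡ 722 (mod 977)
976 = 512 + 256 + 128 + 64 + 16 in binary powers of 2.
So 3^976 ≡ 722 · 857 · 552 · 131 · 101 ≡ 1 (mod 977).
Since the result is 1, base 3 gives no evidence that 977 is composite.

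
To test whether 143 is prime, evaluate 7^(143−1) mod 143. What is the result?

7^1 ≡ 7 (mod 143)
7^2 ≡ 7^2 = 49 ≡ 49 (mod 143)
7^4 ≡ 49^2 = 2401 ≡ 113 (mod 143)
7^8 ≡ 113^2 = 12769 ≡ 42 (mod 143)
7^16 ≡ 42^2 = 1764 ≡ 48 (mod 143)
7^32 ≡ 48^2 = 2304 ≡ 16 (mod 143)
7^64 ≡ 16^2 = 256 ≡ 113 (mod 143)
7^128 ≡ 113^2 = 12769 ≡ 42 (mod 143)
142 = 128 + 8 + 4 + 2 in binary powers of 2.
So 7^142 ≡ 42 · 42 · 113 · 49 ≡ 82 (mod 143).
Since 82 ≠ 1, base 7 is a Fermat witness: 143 is composite.

82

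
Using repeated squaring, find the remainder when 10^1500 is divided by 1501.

10^1 ≡ 10 (mod 1501)
10^2 ≡ 10^2 = 100 ≡ 100 (mod 1501)
10^4 ≡ 100^2 = 10000 ≡ 994 (mod 1501)
10^8 ≡ 994^2 = 988036 ≡ 378 (mod 1501)
10^16 ≡ 378^2 = 142884 ≡ 289 (mod 1501)
10^32 ≡ 289^2 = 83521 ≡ 966 (mod 1501)
10^64 ≡ 966^2 = 933156 ≡ 1035 (mod 1501)
10^128 ≡ 1035^2 = 1071225 ≡ 1012 (mod 1501)
10^256 ≡ 1012^2 = 1024144 ≡ 462 (mod 1501)
10^512 ≡ 462^2 = 213444 ≡ 302 (mod 1501)
10^1024 ≡ 302^2 = 91204 ≡ 1144 (mod 1501)
1500 = 1024 + 256 + 128 + 64 + 16 + 8 + 4 in binary powers of 2.
So 10^1500 ≡ 1144 · 462 · 1012 · 1035 · 289 · 378 · 994 ≡ 144 (mod 1501).
Since 144 ≠ 1, base 10 is a Fermat witness: 1501 is composite.

144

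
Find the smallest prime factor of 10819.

31

10819 is odd.
Digit sum 19, not divisible by 3.
Ends in 9: not divisible by 5.
7: 10819 = 7·1545 + 4
11: 10819 = 11·983 + 6
13: 10819 = 13·832 + 3
17: 10819 = 17·636 + 7
19: 10819 = 19·569 + 8
23: 10819 = 23·470 + 9
29: 10819 = 29·373 + 2
31: 10819 = 31·349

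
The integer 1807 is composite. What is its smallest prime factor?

13

1807 is odd.
Digit sum 16, not divisible by 3.
Ends in 7: not divisible by 5.
7: 1807 = 7·258 + 1
11: 1807 = 11·164 + 3
13: 1807 = 13·139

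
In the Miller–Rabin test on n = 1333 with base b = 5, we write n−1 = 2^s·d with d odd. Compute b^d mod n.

32

1333 − 1 = 1332 = 2^2 · 333, so d = 333.
5^1 ≡ 5 (mod 1333)
5^2 ≡ 5^2 = 25 ≡ 25 (mod 1333)
5^4 ≡ 25^2 = 625 ≡ 625 (mod 1333)
5^8 ≡ 625^2 = 390625 ≡ 56 (mod 1333)
5^16 ≡ 56^2 = 3136 ≡ 470 (mod 1333)
5^32 ≡ 470^2 = 220900 ≡ 955 (mod 1333)
5^64 ≡ 955^2 = 912025 ≡ 253 (mod 1333)
5^128 ≡ 253^2 = 64009 ≡ 25 (mod 1333)
5^256 ≡ 25^2 = 625 ≡ 625 (mod 1333)
333 = 256 + 64 + 8 + 4 + 1 in binary powers of 2.
So 5^333 ≡ 625 · 253 · 56 · 625 · 5 ≡ 32 (mod 1333).
Squaring chain: 32 → 1024; never reaches −1, so base 5 is a Miller–Rabin witness that 1333 is composite.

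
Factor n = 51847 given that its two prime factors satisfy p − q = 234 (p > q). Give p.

Since p = q + 234, we have 51847 = q(q + 234), so q² + 234q − 51847 = 0.
Discriminant: 234² + 4·51847 = 54756 + 207388 = 262144; √262144 = 512.
q = (−234 + 512)/2 = 139, and p = q + 234 = 373.
Check: 139 · 373 = 51847.

373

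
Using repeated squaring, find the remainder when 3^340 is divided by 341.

56

3^1 ≡ 3 (mod 341)
3^2 ≡ 3^2 = 9 ≡ 9 (mod 341)
3^4 ≡ 9^2 = 81 ≡ 81 (mod 341)
3^8 ≡ 81^2 = 6561 ≡ 82 (mod 341)
3^16 ≡ 82^2 = 6724 ≡ 245 (mod 341)
3^32 ≡ 245^2 = 60025 ≡ 9 (mod 341)
3^64 ≡ 9^2 = 81 ≡ 81 (mod 341)
3^128 ≡ 81^2 = 6561 ≡ 82 (mod 341)
3^256 ≡ 82^2 = 6724 ≡ 245 (mod 341)
340 = 256 + 64 + 16 + 4 in binary powers of 2.
So 3^340 ≡ 245 · 81 · 245 · 81 ≡ 56 (mod 341).
Since 56 ≠ 1, base 3 is a Fermat witness: 341 is composite.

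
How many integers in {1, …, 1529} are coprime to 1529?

1380

Factor: 1529 = 11 · 139.
φ(1529) = (11−1) · (139−1) = 10 · 138 = 1380.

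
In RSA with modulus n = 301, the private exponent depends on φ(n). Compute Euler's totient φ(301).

Factor: 301 = 7 · 43.
φ(301) = (7−1) · (43−1) = 6 · 42 = 252.

252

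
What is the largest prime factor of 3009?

3009 = 3 · 1003
1003 = 17 · 59
59 is prime.
So 3009 = 3 · 17 · 59; the largest prime factor is 59.

59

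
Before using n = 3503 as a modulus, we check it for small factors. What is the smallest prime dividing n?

3503 is odd.
Digit sum 11, not divisible by 3.
Ends in 3: not divisible by 5.
7: 3503 = 7·500 + 3
11: 3503 = 11·318 + 5
13: 3503 = 13·269 + 6
17: 3503 = 17·206 + 1
19: 3503 = 19·184 + 7
23: 3503 = 23·152 + 7
29: 3503 = 29·120 + 23
31: 3503 = 31·113

31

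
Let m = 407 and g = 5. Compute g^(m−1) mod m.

104

5^1 ≡ 5 (mod 407)
5^2 ≡ 5^2 = 25 ≡ 25 (mod 407)
5^4 ≡ 25^2 = 625 ≡ 218 (mod 407)
5^8 ≡ 218^2 = 47524 ≡ 312 (mod 407)
5^16 ≡ 312^2 = 97344 ≡ 71 (mod 407)
5^32 ≡ 71^2 = 5041 ≡ 157 (mod 407)
5^64 ≡ 157^2 = 24649 ≡ 229 (mod 407)
5^128 ≡ 229^2 = 52441 ≡ 345 (mod 407)
5^256 ≡ 345^2 = 119025 ≡ 181 (mod 407)
406 = 256 + 128 + 16 + 4 + 2 in binary powers of 2.
So 5^406 ≡ 181 · 345 · 71 · 218 · 25 ≡ 104 (mod 407).
Since 104 ≠ 1, base 5 is a Fermat witness: 407 is composite.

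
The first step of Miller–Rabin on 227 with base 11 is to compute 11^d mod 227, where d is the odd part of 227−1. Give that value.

1

227 − 1 = 226 = 2^1 · 113, so d = 113.
11^1 ≡ 11 (mod 227)
11^2 ≡ 11^2 = 121 ≡ 121 (mod 227)
11^4 ≡ 121^2 = 14641 ≡ 113 (mod 227)
11^8 ≡ 113^2 = 12769 ≡ 57 (mod 227)
11^16 ≡ 57^2 = 3249 ≡ 71 (mod 227)
11^32 ≡ 71^2 = 5041 ≡ 47 (mod 227)
11^64 ≡ 47^2 = 2209 ≡ 166 (mod 227)
113 = 64 + 32 + 16 + 1 in binary powers of 2.
So 11^113 ≡ 166 · 47 · 71 · 11 ≡ 1 (mod 227).
Since 11^d ≡ 1 (mod 227), base 11 does not prove 227 composite.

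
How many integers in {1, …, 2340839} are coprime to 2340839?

2287480

Factor: 2340839 = 107 · 131 · 167.
φ(2340839) = (107−1) · (131−1) · (167−1) = 106 · 130 · 166 = 2287480.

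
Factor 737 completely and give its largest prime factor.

737 = 11 · 67
67 is prime.
So 737 = 11 · 67; the largest prime factor is 67.

67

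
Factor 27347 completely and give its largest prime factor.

41

27347 = 23 · 1189
1189 = 29 · 41
41 is prime.
So 27347 = 23 · 29 · 41; the largest prime factor is 41.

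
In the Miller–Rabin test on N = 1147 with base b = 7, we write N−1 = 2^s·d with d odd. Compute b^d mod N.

1147 − 1 = 1146 = 2^1 · 573, so d = 573.
7^1 ≡ 7 (mod 1147)
7^2 ≡ 7^2 = 49 ≡ 49 (mod 1147)
7^4 ≡ 49^2 = 2401 ≡ 107 (mod 1147)
7^8 ≡ 107^2 = 11449 ≡ 1126 (mod 1147)
7^16 ≡ 1126^2 = 1267876 ≡ 441 (mod 1147)
7^32 ≡ 441^2 = 194481 ≡ 638 (mod 1147)
7^64 ≡ 638^2 = 407044 ≡ 1006 (mod 1147)
7^128 ≡ 1006^2 = 1012036 ≡ 382 (mod 1147)
7^256 ≡ 382^2 = 145924 ≡ 255 (mod 1147)
7^512 ≡ 255^2 = 65025 ≡ 793 (mod 1147)
573 = 512 + 32 + 16 + 8 + 4 + 1 in binary powers of 2.
So 7^573 ≡ 793 · 638 · 441 · 1126 · 107 · 7 ≡ 1025 (mod 1147).
Squaring chain: 1025; never reaches −1, so base 7 is a Miller–Rabin witness that 1147 is composite.

1025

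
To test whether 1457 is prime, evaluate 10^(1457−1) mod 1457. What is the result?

754

10^1 ≡ 10 (mod 1457)
10^2 ≡ 10^2 = 100 ≡ 100 (mod 1457)
10^4 ≡ 100^2 = 10000 ≡ 1258 (mod 1457)
10^8 ≡ 1258^2 = 1582564 ≡ 262 (mod 1457)
10^16 ≡ 262^2 = 68644 ≡ 165 (mod 1457)
10^32 ≡ 165^2 = 27225 ≡ 999 (mod 1457)
10^64 ≡ 999^2 = 998001 ≡ 1413 (mod 1457)
10^128 ≡ 1413^2 = 1996569 ≡ 479 (mod 1457)
10^256 ≡ 479^2 = 229441 ≡ 692 (mod 1457)
10^512 ≡ 692^2 = 478864 ≡ 968 (mod 1457)
10^1024 ≡ 968^2 = 937024 ≡ 173 (mod 1457)
1456 = 1024 + 256 + 128 + 32 + 16 in binary powers of 2.
So 10^1456 ≡ 173 · 692 · 479 · 999 · 165 ≡ 754 (mod 1457).
Since 754 ≠ 1, base 10 is a Fermat witness: 1457 is composite.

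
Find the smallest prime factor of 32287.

32287 is odd.
Digit sum 22, not divisible by 3.
Ends in 7: not divisible by 5.
7: 32287 = 7·4612 + 3
11: 32287 = 11·2935 + 2
13: 32287 = 13·2483 + 8
17: 32287 = 17·1899 + 4
19: 32287 = 19·1699 + 6
23: 32287 = 23·1403 + 18
29: 32287 = 29·1113 + 10
31: 32287 = 31·1041 + 16
37: 32287 = 37·872 + 23
41: 32287 = 41·787 + 20
43: 32287 = 43·750 + 37
47: 32287 = 47·686 + 45
53: 32287 = 53·609 + 10
59: 32287 = 59·547 + 14
61: 32287 = 61·529 + 18
67: 32287 = 67·481 + 60
71: 32287 = 71·454 + 53
73: 32287 = 73·442 + 21
79: 32287 = 79·408 + 55
83: 32287 = 83·389

83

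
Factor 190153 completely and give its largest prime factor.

83

190153 = 29 · 6557
6557 = 79 · 83
83 is prime.
So 190153 = 29 · 79 · 83; the largest prime factor is 83.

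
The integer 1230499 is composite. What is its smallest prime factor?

29

1230499 is odd.
Digit sum 28, not divisible by 3.
Ends in 9: not divisible by 5.
7: 1230499 = 7·175785 + 4
11: 1230499 = 11·111863 + 6
13: 1230499 = 13·94653 + 10
17: 1230499 = 17·72382 + 5
19: 1230499 = 19·64763 + 2
23: 1230499 = 23·53499 + 22
29: 1230499 = 29·42431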